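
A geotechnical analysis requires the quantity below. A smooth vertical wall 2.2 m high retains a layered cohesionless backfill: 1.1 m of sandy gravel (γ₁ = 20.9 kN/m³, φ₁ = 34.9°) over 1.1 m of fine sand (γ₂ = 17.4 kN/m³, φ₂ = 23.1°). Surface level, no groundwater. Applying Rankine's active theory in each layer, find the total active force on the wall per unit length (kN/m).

K_a1 = tan²(45°−34.9°/2) = 0.2721; K_a2 = tan²(45°−23.1°/2) = 0.4364.
Layer 1: σ at base = K_a1 γ₁ h₁ = 6.257 kPa; P₁ = ½×6.257×1.1 = 3.441.
Layer 2: σ_v at top = γ₁h₁ = 22.99; σ_h top = K_a2×22.99 = 10.03; σ_h base = K_a2×(22.99+17.4×1.1) = 18.39.
P₂ = ½(10.03+18.39)×1.1 = 15.63. Total P_a = 3.441+15.63 = 19.07 kN/m.

19.1 kN/m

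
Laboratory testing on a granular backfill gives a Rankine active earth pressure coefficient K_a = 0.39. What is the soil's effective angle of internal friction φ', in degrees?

26.0°

K_a = tan²(45° − φ/2) ⇒ 45° − φ/2 = arctan(√0.39) = 31.98°.
φ = 2(45° − 31.98°) = 26.03°.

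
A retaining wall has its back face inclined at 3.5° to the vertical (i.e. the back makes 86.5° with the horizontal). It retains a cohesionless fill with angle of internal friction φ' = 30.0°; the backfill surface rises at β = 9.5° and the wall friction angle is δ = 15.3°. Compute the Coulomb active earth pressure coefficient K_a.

K_a = sin²(α+φ) / [sin²α · sin(α−δ) · (1 + √{sin(φ+δ)sin(φ−β) / (sin(α−δ)sin(α+β))})²].
With α = 86.5°, φ = 30.0°, δ = 15.3°, β = 9.5°: K_a = 0.3704.

0.370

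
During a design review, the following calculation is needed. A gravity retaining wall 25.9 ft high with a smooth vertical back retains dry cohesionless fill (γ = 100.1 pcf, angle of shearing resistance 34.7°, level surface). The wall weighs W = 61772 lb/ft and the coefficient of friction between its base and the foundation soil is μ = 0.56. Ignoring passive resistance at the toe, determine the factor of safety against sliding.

K_a = tan²(45° − 34.7°/2) = 0.2745.
P_a = ½K_aγH² = 0.5×0.2745×100.1×25.9² = 9215 lb/ft, acting at H/3 = 8.633 ft above the base.
FS_sliding = μW / P_a = 0.56×61772 / 9215 = 3.754.

3.75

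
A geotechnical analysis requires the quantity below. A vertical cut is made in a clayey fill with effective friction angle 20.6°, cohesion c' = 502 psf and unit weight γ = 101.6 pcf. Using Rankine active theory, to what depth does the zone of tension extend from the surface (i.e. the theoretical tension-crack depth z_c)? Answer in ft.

14.3 ft

K_a = tan²(45° − 20.6°/2) = 0.4795; √K_a = 0.6924.
The active pressure is zero where K_a γ z = 2c√K_a, so z_c = 2c/(γ√K_a) = 2×502/(101.6×0.6924) = 14.27 ft.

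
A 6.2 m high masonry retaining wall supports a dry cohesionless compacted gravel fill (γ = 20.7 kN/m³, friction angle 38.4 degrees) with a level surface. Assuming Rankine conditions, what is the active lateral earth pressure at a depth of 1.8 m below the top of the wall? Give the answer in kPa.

K_a = (1 − sin φ)/(1 + sin φ) = 0.2337.
σ_h = K_a γ z = 0.2337 × 20.7 × 1.8 = 8.707 kPa.

8.71 kPa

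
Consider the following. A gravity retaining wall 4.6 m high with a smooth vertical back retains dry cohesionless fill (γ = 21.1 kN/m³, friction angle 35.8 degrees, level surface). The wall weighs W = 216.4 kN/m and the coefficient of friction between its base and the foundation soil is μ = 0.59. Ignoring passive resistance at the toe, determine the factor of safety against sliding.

2.18

K_a = tan²(45° − 35.8°/2) = 0.2619.
P_a = ½K_aγH² = 0.5×0.2619×21.1×4.6² = 58.46 kN/m, acting at H/3 = 1.533 m above the base.
FS_sliding = μW / P_a = 0.59×216.4 / 58.46 = 2.184.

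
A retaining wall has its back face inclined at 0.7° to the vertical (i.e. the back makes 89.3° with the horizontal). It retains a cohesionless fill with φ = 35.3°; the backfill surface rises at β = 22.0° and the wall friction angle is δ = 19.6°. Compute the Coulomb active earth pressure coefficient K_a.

0.337

K_a = sin²(α+φ) / [sin²α · sin(α−δ) · (1 + √{sin(φ+δ)sin(φ−β) / (sin(α−δ)sin(α+β))})²].
With α = 89.3°, φ = 35.3°, δ = 19.6°, β = 22.0°: K_a = 0.3371.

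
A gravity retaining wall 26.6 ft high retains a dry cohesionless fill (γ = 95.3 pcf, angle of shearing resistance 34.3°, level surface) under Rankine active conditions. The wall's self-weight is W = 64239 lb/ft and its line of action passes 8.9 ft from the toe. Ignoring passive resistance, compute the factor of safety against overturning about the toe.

K_a = tan²(45° − 34.3°/2) = 0.2792.
P_a = ½K_aγH² = 0.5×0.2792×95.3×26.6² = 9412 lb/ft, acting at H/3 = 8.867 ft above the base.
Overturning moment M_o = P_a × H/3 = 9412 × 8.867 = 83450.
Resisting moment M_r = W × 8.9 = 64239 × 8.9 = 571700.
FS_overturning = M_r/M_o = 571700/83450 = 6.851.

6.85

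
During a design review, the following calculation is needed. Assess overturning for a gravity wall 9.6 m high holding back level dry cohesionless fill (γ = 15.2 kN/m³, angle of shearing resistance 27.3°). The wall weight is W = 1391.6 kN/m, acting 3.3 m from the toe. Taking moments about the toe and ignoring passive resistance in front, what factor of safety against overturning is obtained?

K_a = tan²(45° − 27.3°/2) = 0.3711.
P_a = ½K_aγH² = 0.5×0.3711×15.2×9.6² = 259.9 kN/m, acting at H/3 = 3.200 m above the base.
Overturning moment M_o = P_a × H/3 = 259.9 × 3.200 = 831.8.
Resisting moment M_r = W × 3.3 = 1391.6 × 3.3 = 4592.
FS_overturning = M_r/M_o = 4592/831.8 = 5.521.

5.52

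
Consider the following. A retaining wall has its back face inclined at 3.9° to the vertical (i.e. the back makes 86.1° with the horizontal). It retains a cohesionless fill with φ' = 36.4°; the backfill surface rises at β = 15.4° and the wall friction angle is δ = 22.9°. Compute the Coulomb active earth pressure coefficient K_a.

K_a = sin²(α+φ) / [sin²α · sin(α−δ) · (1 + √{sin(φ+δ)sin(φ−β) / (sin(α−δ)sin(α+β))})²].
With α = 86.1°, φ = 36.4°, δ = 22.9°, β = 15.4°: K_a = 0.3153.

0.315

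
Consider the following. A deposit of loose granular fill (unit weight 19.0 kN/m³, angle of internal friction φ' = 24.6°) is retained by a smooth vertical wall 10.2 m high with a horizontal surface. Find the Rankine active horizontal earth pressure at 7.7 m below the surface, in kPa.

K_a = (1 − sin φ)/(1 + sin φ) = 0.4121.
σ_h = K_a γ z = 0.4121 × 19.0 × 7.7 = 60.30 kPa.

60.3 kPa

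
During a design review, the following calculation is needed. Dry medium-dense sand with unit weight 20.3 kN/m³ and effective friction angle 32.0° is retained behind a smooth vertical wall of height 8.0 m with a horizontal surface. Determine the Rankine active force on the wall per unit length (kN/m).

200 kN/m

K_a = tan²(45° − φ/2) = 0.3073.
P_a = ½ K_a γ H² = 0.5 × 0.3073 × 20.3 × 8.0² = 199.6 kN/m.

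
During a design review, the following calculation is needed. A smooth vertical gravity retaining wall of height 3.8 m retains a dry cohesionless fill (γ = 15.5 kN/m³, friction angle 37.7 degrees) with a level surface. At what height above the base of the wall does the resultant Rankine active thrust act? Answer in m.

1.27 m

K_a = 0.2411.
The pressure distribution is triangular, so the resultant acts at H/3 above the base = 3.8/3 = 1.267 m.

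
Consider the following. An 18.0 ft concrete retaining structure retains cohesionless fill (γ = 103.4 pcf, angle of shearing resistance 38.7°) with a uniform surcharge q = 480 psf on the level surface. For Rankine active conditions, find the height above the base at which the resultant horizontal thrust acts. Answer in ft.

K_a = 0.2306.
Triangular part P₁ = ½K_aγH² = 3862 at H/3 = 6.000 ft; rectangular part P₂ = K_a q H = 1992 at H/2 = 9.000 ft.
ȳ = (P₁·6.000 + P₂·9.000)/(P₁+P₂) = 7.021 ft.

7.02 ft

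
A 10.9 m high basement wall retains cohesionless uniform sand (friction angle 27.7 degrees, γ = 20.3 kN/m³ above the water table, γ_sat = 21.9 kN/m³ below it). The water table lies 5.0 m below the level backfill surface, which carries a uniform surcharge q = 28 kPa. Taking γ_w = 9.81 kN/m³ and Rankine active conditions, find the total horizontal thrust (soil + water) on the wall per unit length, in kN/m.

671 kN/m

K_a = tan²(45° − φ/2) = 0.3653.
γ' = 21.9 − 9.81 = 12.09 kN/m³. h₂ = H − d_w = 5.9 m.
σ'_h: at surface K_a·q = 10.23; at WT K_a(q+γd_w) = 47.31; at base K_a(q+γd_w+γ'h₂) = 73.37 kPa.
P₁ = ½(10.23+47.31)×5.0 = 143.9; P₂ = ½(47.31+73.37)×5.9 = 356.0; P_w = ½γ_w h₂² = 170.7.
Total = 143.9+356.0+170.7 = 670.6 kN/m.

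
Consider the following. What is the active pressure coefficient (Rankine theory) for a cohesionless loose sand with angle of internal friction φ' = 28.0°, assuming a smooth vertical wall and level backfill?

K_a = tan²(45° − φ/2) = tan²(31.00°) = 0.3610.

0.361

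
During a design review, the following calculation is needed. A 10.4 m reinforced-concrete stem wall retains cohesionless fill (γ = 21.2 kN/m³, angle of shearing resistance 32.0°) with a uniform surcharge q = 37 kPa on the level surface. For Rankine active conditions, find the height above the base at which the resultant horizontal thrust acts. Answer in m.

K_a = 0.3073.
Triangular part P₁ = ½K_aγH² = 352.3 at H/3 = 3.467 m; rectangular part P₂ = K_a q H = 118.2 at H/2 = 5.200 m.
ȳ = (P₁·3.467 + P₂·5.200)/(P₁+P₂) = 3.902 m.

3.90 m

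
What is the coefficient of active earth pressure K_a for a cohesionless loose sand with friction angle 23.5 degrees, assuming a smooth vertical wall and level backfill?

K_a = tan²(45° − φ/2) = tan²(33.25°) = 0.4298.

0.430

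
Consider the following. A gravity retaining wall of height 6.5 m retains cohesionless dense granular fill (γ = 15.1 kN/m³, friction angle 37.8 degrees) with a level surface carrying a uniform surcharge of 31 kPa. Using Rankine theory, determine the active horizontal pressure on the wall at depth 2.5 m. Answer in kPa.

16.5 kPa

K_a = (1 − sin φ)/(1 + sin φ) = 0.2400.
σ_v = γz + q = 15.1 × 2.5 + 31 = 68.75 kPa.
σ_h = K_a σ_v = 0.2400 × 68.75 = 16.50 kPa.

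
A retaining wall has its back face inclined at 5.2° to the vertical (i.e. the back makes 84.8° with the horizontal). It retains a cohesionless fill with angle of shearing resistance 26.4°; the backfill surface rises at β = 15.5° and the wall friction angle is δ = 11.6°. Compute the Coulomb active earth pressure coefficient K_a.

K_a = sin²(α+φ) / [sin²α · sin(α−δ) · (1 + √{sin(φ+δ)sin(φ−β) / (sin(α−δ)sin(α+β))})²].
With α = 84.8°, φ = 26.4°, δ = 11.6°, β = 15.5°: K_a = 0.5012.

0.501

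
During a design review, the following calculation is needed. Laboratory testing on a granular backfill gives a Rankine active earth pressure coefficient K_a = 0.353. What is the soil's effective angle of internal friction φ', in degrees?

K_a = tan²(45° − φ/2) ⇒ 45° − φ/2 = arctan(√0.353) = 30.72°.
φ = 2(45° − 30.72°) = 28.57°.

28.6°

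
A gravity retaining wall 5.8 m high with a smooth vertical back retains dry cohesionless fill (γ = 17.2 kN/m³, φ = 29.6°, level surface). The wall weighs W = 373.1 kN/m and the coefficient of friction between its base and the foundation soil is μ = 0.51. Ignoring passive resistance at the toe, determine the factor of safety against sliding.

1.94

K_a = tan²(45° − 29.6°/2) = 0.3387.
P_a = ½K_aγH² = 0.5×0.3387×17.2×5.8² = 98.00 kN/m, acting at H/3 = 1.933 m above the base.
FS_sliding = μW / P_a = 0.51×373.1 / 98.00 = 1.942.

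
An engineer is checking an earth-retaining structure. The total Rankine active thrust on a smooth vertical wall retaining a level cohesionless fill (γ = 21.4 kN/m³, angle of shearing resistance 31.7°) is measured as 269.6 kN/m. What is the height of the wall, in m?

9.00 m

K_a = 0.3111. P_a = ½ K_a γ H² ⇒ H = √(2P_a/(K_a γ)).
H = √(2×269.6/(0.3111×21.4)) = 9.000 m.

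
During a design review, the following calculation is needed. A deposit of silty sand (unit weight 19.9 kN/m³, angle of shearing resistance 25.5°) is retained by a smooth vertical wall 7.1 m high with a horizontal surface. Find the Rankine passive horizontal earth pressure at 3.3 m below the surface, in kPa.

165 kPa

K_p = (1 + sin φ)/(1 − sin φ) = 2.512.
σ_h = K_p γ z = 2.512 × 19.9 × 3.3 = 165.0 kPa.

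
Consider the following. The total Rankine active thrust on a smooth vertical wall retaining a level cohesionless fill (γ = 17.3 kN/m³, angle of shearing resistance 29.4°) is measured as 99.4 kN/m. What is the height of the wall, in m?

5.80 m

K_a = 0.3415. P_a = ½ K_a γ H² ⇒ H = √(2P_a/(K_a γ)).
H = √(2×99.4/(0.3415×17.3)) = 5.801 m.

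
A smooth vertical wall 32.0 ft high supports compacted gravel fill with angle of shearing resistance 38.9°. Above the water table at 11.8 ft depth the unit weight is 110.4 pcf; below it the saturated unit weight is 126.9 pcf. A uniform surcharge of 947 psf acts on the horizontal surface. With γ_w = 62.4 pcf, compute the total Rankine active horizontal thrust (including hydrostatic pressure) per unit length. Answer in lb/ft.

K_a = tan²(45° − φ/2) = 0.2285.
γ' = 126.9 − 62.4 = 64.50 pcf. h₂ = H − d_w = 20.2 ft.
σ'_h: at surface K_a·q = 216.4; at WT K_a(q+γd_w) = 514.1; at base K_a(q+γd_w+γ'h₂) = 811.9 psf.
P₁ = ½(216.4+514.1)×11.8 = 4310; P₂ = ½(514.1+811.9)×20.2 = 13390; P_w = ½γ_w h₂² = 12730.
Total = 4310+13390+12730 = 30430 lb/ft.

30400 lb/ft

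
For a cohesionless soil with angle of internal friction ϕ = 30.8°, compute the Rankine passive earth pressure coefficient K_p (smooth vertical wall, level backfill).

K_p = (1 + sin φ)/(1 − sin φ) = tan²(45° + 30.8°/2) = 3.099.

3.10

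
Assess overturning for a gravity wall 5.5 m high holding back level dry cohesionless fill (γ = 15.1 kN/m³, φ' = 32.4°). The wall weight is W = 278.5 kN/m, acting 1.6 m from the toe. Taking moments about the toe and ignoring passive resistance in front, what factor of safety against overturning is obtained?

3.52

K_a = tan²(45° − 32.4°/2) = 0.3022.
P_a = ½K_aγH² = 0.5×0.3022×15.1×5.5² = 69.03 kN/m, acting at H/3 = 1.833 m above the base.
Overturning moment M_o = P_a × H/3 = 69.03 × 1.833 = 126.5.
Resisting moment M_r = W × 1.6 = 278.5 × 1.6 = 445.6.
FS_overturning = M_r/M_o = 445.6/126.5 = 3.521.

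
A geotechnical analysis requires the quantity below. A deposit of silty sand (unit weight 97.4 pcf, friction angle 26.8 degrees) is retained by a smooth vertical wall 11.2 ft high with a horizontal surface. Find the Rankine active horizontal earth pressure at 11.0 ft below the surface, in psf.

405 psf

K_a = (1 − sin φ)/(1 + sin φ) = 0.3785.
σ_h = K_a γ z = 0.3785 × 97.4 × 11.0 = 405.5 psf.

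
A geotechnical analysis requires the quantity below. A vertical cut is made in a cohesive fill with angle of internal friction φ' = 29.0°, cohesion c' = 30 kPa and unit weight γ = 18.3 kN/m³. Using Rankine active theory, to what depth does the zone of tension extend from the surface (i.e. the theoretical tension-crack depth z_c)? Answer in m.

K_a = tan²(45° − 29.0°/2) = 0.3470; √K_a = 0.5890.
The active pressure is zero where K_a γ z = 2c√K_a, so z_c = 2c/(γ√K_a) = 2×30/(18.3×0.5890) = 5.566 m.

5.57 m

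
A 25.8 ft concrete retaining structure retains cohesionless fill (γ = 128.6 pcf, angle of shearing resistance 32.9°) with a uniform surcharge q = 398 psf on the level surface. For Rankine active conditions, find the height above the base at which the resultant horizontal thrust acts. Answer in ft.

K_a = 0.2960.
Triangular part P₁ = ½K_aγH² = 12670 at H/3 = 8.600 ft; rectangular part P₂ = K_a q H = 3040 at H/2 = 12.90 ft.
ȳ = (P₁·8.600 + P₂·12.90)/(P₁+P₂) = 9.432 ft.

9.43 ft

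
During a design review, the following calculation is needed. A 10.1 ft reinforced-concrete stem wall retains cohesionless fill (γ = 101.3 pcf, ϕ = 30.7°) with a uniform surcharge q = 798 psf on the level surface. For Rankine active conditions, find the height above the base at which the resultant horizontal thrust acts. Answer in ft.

4.39 ft

K_a = 0.3240.
Triangular part P₁ = ½K_aγH² = 1674 at H/3 = 3.367 ft; rectangular part P₂ = K_a q H = 2612 at H/2 = 5.050 ft.
ȳ = (P₁·3.367 + P₂·5.050)/(P₁+P₂) = 4.392 ft.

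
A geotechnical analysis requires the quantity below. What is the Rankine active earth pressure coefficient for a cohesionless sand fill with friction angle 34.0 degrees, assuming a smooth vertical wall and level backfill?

K_a = tan²(45° − φ/2) = tan²(28.00°) = 0.2827.

0.283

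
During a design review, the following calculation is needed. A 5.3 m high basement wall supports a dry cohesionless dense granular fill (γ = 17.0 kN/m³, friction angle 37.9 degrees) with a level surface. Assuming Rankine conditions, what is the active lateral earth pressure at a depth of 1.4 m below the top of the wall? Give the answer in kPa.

K_a = (1 − sin φ)/(1 + sin φ) = 0.2389.
σ_h = K_a γ z = 0.2389 × 17.0 × 1.4 = 5.687 kPa.

5.69 kPa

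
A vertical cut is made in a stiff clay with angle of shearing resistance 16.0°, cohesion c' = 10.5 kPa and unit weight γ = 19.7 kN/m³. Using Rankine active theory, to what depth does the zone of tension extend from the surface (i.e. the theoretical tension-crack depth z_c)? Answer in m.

K_a = tan²(45° − 16.0°/2) = 0.5678; √K_a = 0.7536.
The active pressure is zero where K_a γ z = 2c√K_a, so z_c = 2c/(γ√K_a) = 2×10.5/(19.7×0.7536) = 1.415 m.

1.41 m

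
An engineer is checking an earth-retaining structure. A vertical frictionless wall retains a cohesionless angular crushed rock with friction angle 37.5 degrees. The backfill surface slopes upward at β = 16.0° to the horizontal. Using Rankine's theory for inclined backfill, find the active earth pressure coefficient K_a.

0.267

K_a = cos β · (cos β − √(cos²β − cos²φ)) / (cos β + √(cos²β − cos²φ)).
cos β = 0.9613, cos φ = 0.7934, √(cos²β − cos²φ) = 0.5428.
K_a = 0.9613 × (0.9613 − 0.5428)/(0.9613 + 0.5428) = 0.2675.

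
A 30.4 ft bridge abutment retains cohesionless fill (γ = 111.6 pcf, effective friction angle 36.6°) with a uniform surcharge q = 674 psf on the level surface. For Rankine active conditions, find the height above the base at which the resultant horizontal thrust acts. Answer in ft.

K_a = 0.2530.
Triangular part P₁ = ½K_aγH² = 13040 at H/3 = 10.13 ft; rectangular part P₂ = K_a q H = 5183 at H/2 = 15.20 ft.
ȳ = (P₁·10.13 + P₂·15.20)/(P₁+P₂) = 11.57 ft.

11.6 ft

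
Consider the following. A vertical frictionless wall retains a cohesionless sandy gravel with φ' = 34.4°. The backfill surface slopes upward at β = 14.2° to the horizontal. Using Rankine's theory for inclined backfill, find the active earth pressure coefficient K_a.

K_a = cos β · (cos β − √(cos²β − cos²φ)) / (cos β + √(cos²β − cos²φ)).
cos β = 0.9694, cos φ = 0.8251, √(cos²β − cos²φ) = 0.5089.
K_a = 0.9694 × (0.9694 − 0.5089)/(0.9694 + 0.5089) = 0.3020.

0.302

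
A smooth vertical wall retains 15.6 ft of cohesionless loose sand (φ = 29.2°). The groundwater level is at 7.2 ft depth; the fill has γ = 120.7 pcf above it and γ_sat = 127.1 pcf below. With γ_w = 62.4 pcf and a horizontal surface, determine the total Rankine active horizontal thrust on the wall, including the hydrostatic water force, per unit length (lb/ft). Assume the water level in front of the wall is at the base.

K_a = tan²(45° − φ/2) = 0.3442.
γ' = 127.1 − 62.4 = 64.70 pcf. Depth below WT = 8.4 ft.
σ'_h at WT = K_a γ d_w = 299.1 psf; at base = 299.1 + K_a γ' × 8.4 = 486.2 psf.
P₁ (0–7.2 ft) = ½×299.1×7.2 = 1077. P₂ (7.2–15.6 ft) = ½(299.1+486.2)×8.4 = 3298.
P_w = ½ γ_w h₂² = 0.5×62.4×8.4² = 2201. Total = 1077+3298+2201 = 6577 lb/ft.

6580 lb/ft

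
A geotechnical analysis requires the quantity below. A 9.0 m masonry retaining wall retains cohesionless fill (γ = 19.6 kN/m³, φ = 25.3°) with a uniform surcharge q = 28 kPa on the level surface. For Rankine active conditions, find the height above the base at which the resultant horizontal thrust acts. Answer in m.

3.36 m

K_a = 0.4012.
Triangular part P₁ = ½K_aγH² = 318.5 at H/3 = 3.000 m; rectangular part P₂ = K_a q H = 101.1 at H/2 = 4.500 m.
ȳ = (P₁·3.000 + P₂·4.500)/(P₁+P₂) = 3.361 m.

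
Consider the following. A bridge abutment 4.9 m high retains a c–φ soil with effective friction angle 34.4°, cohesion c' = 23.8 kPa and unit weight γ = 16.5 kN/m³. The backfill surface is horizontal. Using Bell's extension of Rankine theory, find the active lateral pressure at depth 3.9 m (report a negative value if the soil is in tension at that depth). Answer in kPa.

-7.21 kPa

K_a = (1 − sin φ)/(1 + sin φ) = 0.2780.
σ_a = K_a γ z − 2c√K_a = 0.2780×16.5×3.9 − 2×23.8×0.5272 = -7.208 kPa.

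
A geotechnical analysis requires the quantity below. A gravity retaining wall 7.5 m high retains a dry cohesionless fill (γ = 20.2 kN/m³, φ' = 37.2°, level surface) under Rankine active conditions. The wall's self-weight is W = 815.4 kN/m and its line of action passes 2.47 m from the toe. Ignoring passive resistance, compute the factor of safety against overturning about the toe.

5.75

K_a = tan²(45° − 37.2°/2) = 0.2464.
P_a = ½K_aγH² = 0.5×0.2464×20.2×7.5² = 140.0 kN/m, acting at H/3 = 2.500 m above the base.
Overturning moment M_o = P_a × H/3 = 140.0 × 2.500 = 350.0.
Resisting moment M_r = W × 2.47 = 815.4 × 2.47 = 2014.
FS_overturning = M_r/M_o = 2014/350.0 = 5.755.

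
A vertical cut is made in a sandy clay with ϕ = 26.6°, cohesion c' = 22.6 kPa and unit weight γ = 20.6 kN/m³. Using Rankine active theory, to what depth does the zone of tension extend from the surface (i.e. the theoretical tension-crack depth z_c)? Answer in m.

3.55 m

K_a = tan²(45° − 26.6°/2) = 0.3814; √K_a = 0.6176.
The active pressure is zero where K_a γ z = 2c√K_a, so z_c = 2c/(γ√K_a) = 2×22.6/(20.6×0.6176) = 3.553 m.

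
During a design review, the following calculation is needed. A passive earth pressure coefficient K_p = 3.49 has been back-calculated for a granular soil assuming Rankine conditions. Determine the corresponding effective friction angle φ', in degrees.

33.7°

K_p = (1+sin φ)/(1−sin φ) ⇒ sin φ = (K_p − 1)/(K_p + 1) = 0.5546.
φ = arcsin(0.5546) = 33.68°.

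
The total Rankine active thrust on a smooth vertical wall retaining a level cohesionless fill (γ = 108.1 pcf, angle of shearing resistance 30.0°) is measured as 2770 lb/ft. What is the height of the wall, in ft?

12.4 ft

K_a = 0.3333. P_a = ½ K_a γ H² ⇒ H = √(2P_a/(K_a γ)).
H = √(2×2770/(0.3333×108.1)) = 12.40 ft.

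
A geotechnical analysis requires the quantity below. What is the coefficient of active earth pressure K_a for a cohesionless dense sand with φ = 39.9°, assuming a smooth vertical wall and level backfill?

0.218

K_a = (1 − sin φ)/(1 + sin φ) = (1 − sin 39.9°)/(1 + sin 39.9°) = 0.2184.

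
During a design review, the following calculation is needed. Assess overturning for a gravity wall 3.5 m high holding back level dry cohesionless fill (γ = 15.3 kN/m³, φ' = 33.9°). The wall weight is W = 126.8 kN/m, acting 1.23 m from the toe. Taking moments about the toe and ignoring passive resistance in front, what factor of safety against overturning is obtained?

5.02

K_a = tan²(45° − 33.9°/2) = 0.2839.
P_a = ½K_aγH² = 0.5×0.2839×15.3×3.5² = 26.61 kN/m, acting at H/3 = 1.167 m above the base.
Overturning moment M_o = P_a × H/3 = 26.61 × 1.167 = 31.04.
Resisting moment M_r = W × 1.23 = 126.8 × 1.23 = 156.0.
FS_overturning = M_r/M_o = 156.0/31.04 = 5.025.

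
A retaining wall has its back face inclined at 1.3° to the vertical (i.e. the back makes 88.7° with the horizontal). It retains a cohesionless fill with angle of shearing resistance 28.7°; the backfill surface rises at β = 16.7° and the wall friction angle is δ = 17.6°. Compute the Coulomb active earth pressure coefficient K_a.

0.422

K_a = sin²(α+φ) / [sin²α · sin(α−δ) · (1 + √{sin(φ+δ)sin(φ−β) / (sin(α−δ)sin(α+β))})²].
With α = 88.7°, φ = 28.7°, δ = 17.6°, β = 16.7°: K_a = 0.4217.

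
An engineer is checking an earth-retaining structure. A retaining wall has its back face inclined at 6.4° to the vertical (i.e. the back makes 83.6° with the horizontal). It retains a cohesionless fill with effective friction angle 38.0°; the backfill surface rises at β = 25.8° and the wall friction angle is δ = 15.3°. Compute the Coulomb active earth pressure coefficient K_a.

K_a = sin²(α+φ) / [sin²α · sin(α−δ) · (1 + √{sin(φ+δ)sin(φ−β) / (sin(α−δ)sin(α+β))})²].
With α = 83.6°, φ = 38.0°, δ = 15.3°, β = 25.8°: K_a = 0.3814.

0.381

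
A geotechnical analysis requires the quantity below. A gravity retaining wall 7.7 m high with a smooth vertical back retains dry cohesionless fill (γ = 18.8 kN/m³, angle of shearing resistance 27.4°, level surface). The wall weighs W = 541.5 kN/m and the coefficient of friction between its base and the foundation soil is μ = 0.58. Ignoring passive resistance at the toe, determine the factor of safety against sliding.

K_a = tan²(45° − 27.4°/2) = 0.3697.
P_a = ½K_aγH² = 0.5×0.3697×18.8×7.7² = 206.0 kN/m, acting at H/3 = 2.567 m above the base.
FS_sliding = μW / P_a = 0.58×541.5 / 206.0 = 1.524.

1.52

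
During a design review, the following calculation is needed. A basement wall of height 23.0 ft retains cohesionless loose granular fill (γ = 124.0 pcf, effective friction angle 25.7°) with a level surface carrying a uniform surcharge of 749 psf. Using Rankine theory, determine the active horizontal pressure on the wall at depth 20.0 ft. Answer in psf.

K_a = (1 − sin φ)/(1 + sin φ) = 0.3950.
σ_v = γz + q = 124.0 × 20.0 + 749 = 3229 psf.
σ_h = K_a σ_v = 0.3950 × 3229 = 1276 psf.

1280 psf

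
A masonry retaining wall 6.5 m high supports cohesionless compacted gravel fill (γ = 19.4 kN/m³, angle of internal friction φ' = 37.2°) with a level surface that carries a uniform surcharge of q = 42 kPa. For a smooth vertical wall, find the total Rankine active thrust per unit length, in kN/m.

168 kN/m

K_a = tan²(45° − φ/2) = 0.2464.
Soil triangle: ½ K_a γ H² = 0.5×0.2464×19.4×6.5² = 101.0 kN/m.
Surcharge rectangle: K_a q H = 0.2464×42×6.5 = 67.27 kN/m.
Total = 101.0 + 67.27 = 168.3 kN/m.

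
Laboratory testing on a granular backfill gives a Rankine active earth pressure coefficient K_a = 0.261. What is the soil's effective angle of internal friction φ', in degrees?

K_a = tan²(45° − φ/2) ⇒ 45° − φ/2 = arctan(√0.261) = 27.06°.
φ = 2(45° − 27.06°) = 35.88°.

35.9°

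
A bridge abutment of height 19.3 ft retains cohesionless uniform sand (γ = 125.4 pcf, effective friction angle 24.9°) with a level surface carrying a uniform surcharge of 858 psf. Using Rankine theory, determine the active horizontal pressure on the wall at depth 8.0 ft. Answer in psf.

K_a = (1 − sin φ)/(1 + sin φ) = 0.4074.
σ_v = γz + q = 125.4 × 8.0 + 858 = 1861 psf.
σ_h = K_a σ_v = 0.4074 × 1861 = 758.3 psf.

758 psf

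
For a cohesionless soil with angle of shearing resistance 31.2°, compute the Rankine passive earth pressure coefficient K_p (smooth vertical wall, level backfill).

3.15

K_p = (1 + sin φ)/(1 − sin φ) = tan²(45° + 31.2°/2) = 3.150.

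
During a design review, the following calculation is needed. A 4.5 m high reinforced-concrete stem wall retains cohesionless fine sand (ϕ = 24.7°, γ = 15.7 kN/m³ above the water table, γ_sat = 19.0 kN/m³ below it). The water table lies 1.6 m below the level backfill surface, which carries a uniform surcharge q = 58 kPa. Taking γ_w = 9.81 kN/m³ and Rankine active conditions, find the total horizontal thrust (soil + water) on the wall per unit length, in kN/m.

K_a = tan²(45° − φ/2) = 0.4106.
γ' = 19.0 − 9.81 = 9.190 kN/m³. h₂ = H − d_w = 2.9 m.
σ'_h: at surface K_a·q = 23.81; at WT K_a(q+γd_w) = 34.13; at base K_a(q+γd_w+γ'h₂) = 45.07 kPa.
P₁ = ½(23.81+34.13)×1.6 = 46.35; P₂ = ½(34.13+45.07)×2.9 = 114.8; P_w = ½γ_w h₂² = 41.25.
Total = 46.35+114.8+41.25 = 202.4 kN/m.

202 kN/m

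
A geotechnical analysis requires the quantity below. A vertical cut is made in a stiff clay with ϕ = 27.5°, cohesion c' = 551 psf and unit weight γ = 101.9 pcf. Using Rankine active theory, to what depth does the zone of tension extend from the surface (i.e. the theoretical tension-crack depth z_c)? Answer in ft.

K_a = tan²(45° − 27.5°/2) = 0.3682; √K_a = 0.6068.
The active pressure is zero where K_a γ z = 2c√K_a, so z_c = 2c/(γ√K_a) = 2×551/(101.9×0.6068) = 17.82 ft.

17.8 ft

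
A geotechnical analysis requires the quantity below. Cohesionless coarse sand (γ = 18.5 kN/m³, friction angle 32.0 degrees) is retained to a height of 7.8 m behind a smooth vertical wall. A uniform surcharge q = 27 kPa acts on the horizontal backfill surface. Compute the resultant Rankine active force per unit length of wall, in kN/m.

K_a = tan²(45° − φ/2) = 0.3073.
Soil triangle: ½ K_a γ H² = 0.5×0.3073×18.5×7.8² = 172.9 kN/m.
Surcharge rectangle: K_a q H = 0.3073×27×7.8 = 64.71 kN/m.
Total = 172.9 + 64.71 = 237.6 kN/m.

238 kN/m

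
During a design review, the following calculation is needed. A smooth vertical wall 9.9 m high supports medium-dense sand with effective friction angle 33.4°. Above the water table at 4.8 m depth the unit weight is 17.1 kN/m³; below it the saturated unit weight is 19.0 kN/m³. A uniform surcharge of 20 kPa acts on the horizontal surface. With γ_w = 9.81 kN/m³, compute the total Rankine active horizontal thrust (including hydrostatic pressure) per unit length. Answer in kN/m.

398 kN/m

K_a = tan²(45° − φ/2) = 0.2899.
γ' = 19.0 − 9.81 = 9.190 kN/m³. h₂ = H − d_w = 5.1 m.
σ'_h: at surface K_a·q = 5.798; at WT K_a(q+γd_w) = 29.60; at base K_a(q+γd_w+γ'h₂) = 43.18 kPa.
P₁ = ½(5.798+29.60)×4.8 = 84.94; P₂ = ½(29.60+43.18)×5.1 = 185.6; P_w = ½γ_w h₂² = 127.6.
Total = 84.94+185.6+127.6 = 398.1 kN/m.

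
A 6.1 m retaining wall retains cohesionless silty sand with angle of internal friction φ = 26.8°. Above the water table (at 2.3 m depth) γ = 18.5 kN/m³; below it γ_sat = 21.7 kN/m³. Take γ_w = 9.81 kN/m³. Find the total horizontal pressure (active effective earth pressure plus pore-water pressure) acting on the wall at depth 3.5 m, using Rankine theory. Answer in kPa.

33.3 kPa

K_a = (1 − sin φ)/(1 + sin φ) = 0.3785.
γ' = 21.7 − 9.81 = 11.89 kN/m³.
Effective vertical stress at 3.5 m: σ'_v = 18.5×2.3 + 11.89×1.20 = 56.82 kPa.
σ'_h = K_a σ'_v = 0.3785 × 56.82 = 21.50 kPa; u = γ_w × 1.20 = 11.77 kPa.
Total σ_h = 21.50 + 11.77 = 33.28 kPa.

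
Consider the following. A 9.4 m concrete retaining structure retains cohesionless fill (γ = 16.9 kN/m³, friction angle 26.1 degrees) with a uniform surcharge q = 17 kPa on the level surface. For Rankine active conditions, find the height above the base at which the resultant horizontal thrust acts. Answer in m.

3.41 m

K_a = 0.3889.
Triangular part P₁ = ½K_aγH² = 290.4 at H/3 = 3.133 m; rectangular part P₂ = K_a q H = 62.15 at H/2 = 4.700 m.
ȳ = (P₁·3.133 + P₂·4.700)/(P₁+P₂) = 3.410 m.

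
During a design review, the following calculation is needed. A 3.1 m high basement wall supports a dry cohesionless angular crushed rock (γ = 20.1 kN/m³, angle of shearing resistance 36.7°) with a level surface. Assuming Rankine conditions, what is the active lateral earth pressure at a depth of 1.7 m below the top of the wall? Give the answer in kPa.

K_a = (1 − sin φ)/(1 + sin φ) = 0.2519.
σ_h = K_a γ z = 0.2519 × 20.1 × 1.7 = 8.606 kPa.

8.61 kPa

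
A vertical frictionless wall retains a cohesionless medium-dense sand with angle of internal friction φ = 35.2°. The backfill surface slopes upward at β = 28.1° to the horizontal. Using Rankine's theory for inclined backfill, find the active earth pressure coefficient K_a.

K_a = cos β · (cos β − √(cos²β − cos²φ)) / (cos β + √(cos²β − cos²φ)).
cos β = 0.8821, cos φ = 0.8171, √(cos²β − cos²φ) = 0.3323.
K_a = 0.8821 × (0.8821 − 0.3323)/(0.8821 + 0.3323) = 0.3994.

0.399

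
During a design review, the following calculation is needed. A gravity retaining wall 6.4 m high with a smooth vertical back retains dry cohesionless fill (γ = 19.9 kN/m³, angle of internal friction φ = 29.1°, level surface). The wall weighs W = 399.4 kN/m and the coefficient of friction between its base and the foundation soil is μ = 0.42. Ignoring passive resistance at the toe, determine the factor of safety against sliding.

K_a = tan²(45° − 29.1°/2) = 0.3456.
P_a = ½K_aγH² = 0.5×0.3456×19.9×6.4² = 140.8 kN/m, acting at H/3 = 2.133 m above the base.
FS_sliding = μW / P_a = 0.42×399.4 / 140.8 = 1.191.

1.19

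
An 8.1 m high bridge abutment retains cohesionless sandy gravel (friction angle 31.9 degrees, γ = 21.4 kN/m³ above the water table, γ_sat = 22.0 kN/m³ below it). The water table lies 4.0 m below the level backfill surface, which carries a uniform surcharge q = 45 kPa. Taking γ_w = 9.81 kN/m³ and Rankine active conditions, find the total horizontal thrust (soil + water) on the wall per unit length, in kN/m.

K_a = tan²(45° − φ/2) = 0.3085.
γ' = 22.0 − 9.81 = 12.19 kN/m³. h₂ = H − d_w = 4.1 m.
σ'_h: at surface K_a·q = 13.88; at WT K_a(q+γd_w) = 40.29; at base K_a(q+γd_w+γ'h₂) = 55.71 kPa.
P₁ = ½(13.88+40.29)×4.0 = 108.4; P₂ = ½(40.29+55.71)×4.1 = 196.8; P_w = ½γ_w h₂² = 82.45.
Total = 108.4+196.8+82.45 = 387.6 kN/m.

388 kN/m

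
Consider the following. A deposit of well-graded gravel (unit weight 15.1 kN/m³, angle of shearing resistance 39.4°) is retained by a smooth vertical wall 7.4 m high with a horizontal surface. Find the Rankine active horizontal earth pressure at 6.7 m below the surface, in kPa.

22.6 kPa

K_a = (1 − sin φ)/(1 + sin φ) = 0.2234.
σ_h = K_a γ z = 0.2234 × 15.1 × 6.7 = 22.61 kPa.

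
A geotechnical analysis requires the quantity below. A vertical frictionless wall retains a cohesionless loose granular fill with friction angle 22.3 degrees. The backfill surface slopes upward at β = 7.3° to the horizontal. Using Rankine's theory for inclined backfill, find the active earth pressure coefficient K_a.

K_a = cos β · (cos β − √(cos²β − cos²φ)) / (cos β + √(cos²β − cos²φ)).
cos β = 0.9919, cos φ = 0.9252, √(cos²β − cos²φ) = 0.3575.
K_a = 0.9919 × (0.9919 − 0.3575)/(0.9919 + 0.3575) = 0.4663.

0.466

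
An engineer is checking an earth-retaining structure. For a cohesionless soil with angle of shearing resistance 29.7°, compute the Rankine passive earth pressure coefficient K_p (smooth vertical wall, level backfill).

K_p = (1 + sin φ)/(1 − sin φ) = tan²(45° + 29.7°/2) = 2.964.

2.96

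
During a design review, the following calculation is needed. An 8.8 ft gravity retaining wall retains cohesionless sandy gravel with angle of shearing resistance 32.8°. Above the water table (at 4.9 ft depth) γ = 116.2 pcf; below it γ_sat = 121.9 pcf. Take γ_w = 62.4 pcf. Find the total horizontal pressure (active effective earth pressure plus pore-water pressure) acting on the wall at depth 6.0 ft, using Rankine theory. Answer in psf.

257 psf

K_a = (1 − sin φ)/(1 + sin φ) = 0.2973.
γ' = 121.9 − 62.4 = 59.50 pcf.
Effective vertical stress at 6.0 ft: σ'_v = 116.2×4.9 + 59.50×1.10 = 634.8 psf.
σ'_h = K_a σ'_v = 0.2973 × 634.8 = 188.7 psf; u = γ_w × 1.10 = 68.64 psf.
Total σ_h = 188.7 + 68.64 = 257.4 psf.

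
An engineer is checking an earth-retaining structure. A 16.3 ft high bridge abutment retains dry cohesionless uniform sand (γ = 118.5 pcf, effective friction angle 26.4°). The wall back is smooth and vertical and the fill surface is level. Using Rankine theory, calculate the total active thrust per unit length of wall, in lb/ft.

K_a = tan²(45° − φ/2) = 0.3844.
P_a = ½ K_a γ H² = 0.5 × 0.3844 × 118.5 × 16.3² = 6052 lb/ft.

6050 lb/ft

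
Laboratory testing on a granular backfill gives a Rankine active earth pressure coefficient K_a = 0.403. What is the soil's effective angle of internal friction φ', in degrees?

K_a = tan²(45° − φ/2) ⇒ 45° − φ/2 = arctan(√0.403) = 32.41°.
φ = 2(45° − 32.41°) = 25.18°.

25.2°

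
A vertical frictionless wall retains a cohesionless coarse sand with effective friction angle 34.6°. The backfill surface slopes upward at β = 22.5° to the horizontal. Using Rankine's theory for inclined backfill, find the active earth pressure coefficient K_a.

K_a = cos β · (cos β − √(cos²β − cos²φ)) / (cos β + √(cos²β − cos²φ)).
cos β = 0.9239, cos φ = 0.8231, √(cos²β − cos²φ) = 0.4195.
K_a = 0.9239 × (0.9239 − 0.4195)/(0.9239 + 0.4195) = 0.3469.

0.347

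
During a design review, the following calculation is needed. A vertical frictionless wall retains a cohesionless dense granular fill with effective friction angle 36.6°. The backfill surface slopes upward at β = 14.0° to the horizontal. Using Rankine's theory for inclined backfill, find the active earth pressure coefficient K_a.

0.272

K_a = cos β · (cos β − √(cos²β − cos²φ)) / (cos β + √(cos²β − cos²φ)).
cos β = 0.9703, cos φ = 0.8028, √(cos²β − cos²φ) = 0.5449.
K_a = 0.9703 × (0.9703 − 0.5449)/(0.9703 + 0.5449) = 0.2724.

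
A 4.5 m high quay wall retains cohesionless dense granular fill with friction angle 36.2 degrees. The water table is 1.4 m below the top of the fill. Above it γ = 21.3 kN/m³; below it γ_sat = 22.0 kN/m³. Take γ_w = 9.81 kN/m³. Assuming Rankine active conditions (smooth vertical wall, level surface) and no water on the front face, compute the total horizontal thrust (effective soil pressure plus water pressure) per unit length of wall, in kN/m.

91.4 kN/m

K_a = tan²(45° − φ/2) = 0.2574.
γ' = 22.0 − 9.81 = 12.19 kN/m³. Depth below WT = 3.1 m.
σ'_h at WT = K_a γ d_w = 7.675 kPa; at base = 7.675 + K_a γ' × 3.1 = 17.40 kPa.
P₁ (0–1.4 m) = ½×7.675×1.4 = 5.373. P₂ (1.4–4.5 m) = ½(7.675+17.40)×3.1 = 38.87.
P_w = ½ γ_w h₂² = 0.5×9.81×3.1² = 47.14. Total = 5.373+38.87+47.14 = 91.38 kN/m.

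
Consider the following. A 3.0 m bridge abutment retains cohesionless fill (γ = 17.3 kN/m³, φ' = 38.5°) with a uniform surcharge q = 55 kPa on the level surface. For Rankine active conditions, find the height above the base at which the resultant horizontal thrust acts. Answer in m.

K_a = 0.2327.
Triangular part P₁ = ½K_aγH² = 18.11 at H/3 = 1.000 m; rectangular part P₂ = K_a q H = 38.39 at H/2 = 1.500 m.
ȳ = (P₁·1.000 + P₂·1.500)/(P₁+P₂) = 1.340 m.

1.34 m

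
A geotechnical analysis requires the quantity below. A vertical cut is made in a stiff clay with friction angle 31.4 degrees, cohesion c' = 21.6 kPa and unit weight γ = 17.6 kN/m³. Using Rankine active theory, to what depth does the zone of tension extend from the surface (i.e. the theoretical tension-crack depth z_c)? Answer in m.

4.37 m

K_a = tan²(45° − 31.4°/2) = 0.3149; √K_a = 0.5612.
The active pressure is zero where K_a γ z = 2c√K_a, so z_c = 2c/(γ√K_a) = 2×21.6/(17.6×0.5612) = 4.374 m.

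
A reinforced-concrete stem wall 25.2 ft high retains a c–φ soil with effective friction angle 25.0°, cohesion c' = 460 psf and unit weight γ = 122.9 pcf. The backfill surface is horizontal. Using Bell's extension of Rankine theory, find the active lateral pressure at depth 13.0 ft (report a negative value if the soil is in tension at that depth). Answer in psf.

62.3 psf

K_a = (1 − sin φ)/(1 + sin φ) = 0.4059.
σ_a = K_a γ z − 2c√K_a = 0.4059×122.9×13.0 − 2×460×0.6371 = 62.34 psf.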